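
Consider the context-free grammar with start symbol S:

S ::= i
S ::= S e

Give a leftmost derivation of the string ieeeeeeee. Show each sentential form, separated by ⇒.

S ⇒ Se   [S ::= S e]
Se ⇒ See   [S ::= S e]
See ⇒ Seee   [S ::= S e]
Seee ⇒ Seeee   [S ::= S e]
Seeee ⇒ Seeeee   [S ::= S e]
Seeeee ⇒ Seeeeee   [S ::= S e]
Seeeeee ⇒ Seeeeeee   [S ::= S e]
Seeeeeee ⇒ Seeeeeeee   [S ::= S e]
Seeeeeeee ⇒ ieeeeeeee   [S ::= i]

S ⇒ Se ⇒ See ⇒ Seee ⇒ Seeee ⇒ Seeeee ⇒ Seeeeee ⇒ Seeeeeee ⇒ Seeeeeeee ⇒ ieeeeeeee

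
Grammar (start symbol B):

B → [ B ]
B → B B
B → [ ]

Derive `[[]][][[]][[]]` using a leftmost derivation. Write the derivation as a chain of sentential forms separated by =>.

B => BB => BBB => [B]BB => [[]]BB => [[]][]B => [[]][]BB => [[]][][B]B => [[]][][[]]B => [[]][][[]][B] => [[]][][[]][[]]

B => BB   [B → B B]
BB => BBB   [B → B B]
BBB => [B]BB   [B → [ B ]]
[B]BB => [[]]BB   [B → [ ]]
[[]]BB => [[]][]B   [B → [ ]]
[[]][]B => [[]][]BB   [B → B B]
[[]][]BB => [[]][][B]B   [B → [ B ]]
[[]][][B]B => [[]][][[]]B   [B → [ ]]
[[]][][[]]B => [[]][][[]][B]   [B → [ B ]]
[[]][][[]][B] => [[]][][[]][[]]   [B → [ ]]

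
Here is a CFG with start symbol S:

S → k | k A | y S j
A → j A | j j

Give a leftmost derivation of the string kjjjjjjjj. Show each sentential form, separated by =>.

S => kA => kjA => kjjA => kjjjA => kjjjjA => kjjjjjA => kjjjjjjA => kjjjjjjjj

S => kA   [S → k A]
kA => kjA   [A → j A]
kjA => kjjA   [A → j A]
kjjA => kjjjA   [A → j A]
kjjjA => kjjjjA   [A → j A]
kjjjjA => kjjjjjA   [A → j A]
kjjjjjA => kjjjjjjA   [A → j A]
kjjjjjjA => kjjjjjjjj   [A → j j]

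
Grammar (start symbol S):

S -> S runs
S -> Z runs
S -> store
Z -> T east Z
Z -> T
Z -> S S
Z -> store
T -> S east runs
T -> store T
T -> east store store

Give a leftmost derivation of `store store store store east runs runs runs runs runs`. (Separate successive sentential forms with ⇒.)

S ⇒ S runs ⇒ S runs runs ⇒ S runs runs runs ⇒ Z runs runs runs runs ⇒ T runs runs runs runs ⇒ store T runs runs runs runs ⇒ store store T runs runs runs runs ⇒ store store store T runs runs runs runs ⇒ store store store S east runs runs runs runs runs ⇒ store store store store east runs runs runs runs runs

S ⇒ S runs   [S -> S runs]
S runs ⇒ S runs runs   [S -> S runs]
S runs runs ⇒ S runs runs runs   [S -> S runs]
S runs runs runs ⇒ Z runs runs runs runs   [S -> Z runs]
Z runs runs runs runs ⇒ T runs runs runs runs   [Z -> T]
T runs runs runs runs ⇒ store T runs runs runs runs   [T -> store T]
store T runs runs runs runs ⇒ store store T runs runs runs runs   [T -> store T]
store store T runs runs runs runs ⇒ store store store T runs runs runs runs   [T -> store T]
store store store T runs runs runs runs ⇒ store store store S east runs runs runs runs runs   [T -> S east runs]
store store store S east runs runs runs runs runs ⇒ store store store store east runs runs runs runs runs   [S -> store]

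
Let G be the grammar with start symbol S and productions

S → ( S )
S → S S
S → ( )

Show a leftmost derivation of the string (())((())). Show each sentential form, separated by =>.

S => SS => (S)S => (())S => (())(S) => (())((S)) => (())((()))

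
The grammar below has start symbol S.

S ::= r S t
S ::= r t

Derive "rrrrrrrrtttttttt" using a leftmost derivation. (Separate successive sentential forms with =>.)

S => rSt   [S ::= r S t]
rSt => rrStt   [S ::= r S t]
rrStt => rrrSttt   [S ::= r S t]
rrrSttt => rrrrStttt   [S ::= r S t]
rrrrStttt => rrrrrSttttt   [S ::= r S t]
rrrrrSttttt => rrrrrrStttttt   [S ::= r S t]
rrrrrrStttttt => rrrrrrrSttttttt   [S ::= r S t]
rrrrrrrSttttttt => rrrrrrrrtttttttt   [S ::= r t]

S => rSt => rrStt => rrrSttt => rrrrStttt => rrrrrSttttt => rrrrrrStttttt => rrrrrrrSttttttt => rrrrrrrrtttttttt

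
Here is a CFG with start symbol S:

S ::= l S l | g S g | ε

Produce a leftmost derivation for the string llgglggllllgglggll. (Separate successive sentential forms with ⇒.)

S ⇒ lSl   [S ::= l S l]
lSl ⇒ llSll   [S ::= l S l]
llSll ⇒ llgSgll   [S ::= g S g]
llgSgll ⇒ llggSggll   [S ::= g S g]
llggSggll ⇒ llgglSlggll   [S ::= l S l]
llgglSlggll ⇒ llgglgSglggll   [S ::= g S g]
llgglgSglggll ⇒ llgglggSgglggll   [S ::= g S g]
llgglggSgglggll ⇒ llgglgglSlgglggll   [S ::= l S l]
llgglgglSlgglggll ⇒ llgglggllSllgglggll   [S ::= l S l]
llgglggllSllgglggll ⇒ llgglggllllgglggll   [S ::= ε]

S ⇒ lSl ⇒ llSll ⇒ llgSgll ⇒ llggSggll ⇒ llgglSlggll ⇒ llgglgSglggll ⇒ llgglggSgglggll ⇒ llgglgglSlgglggll ⇒ llgglggllSllgglggll ⇒ llgglggllllgglggll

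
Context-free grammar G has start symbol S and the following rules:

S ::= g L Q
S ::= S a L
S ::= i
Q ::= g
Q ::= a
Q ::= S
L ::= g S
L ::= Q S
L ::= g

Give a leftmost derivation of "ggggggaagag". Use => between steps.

S => SaL   [S ::= S a L]
SaL => gLQaL   [S ::= g L Q]
gLQaL => gQSQaL   [L ::= Q S]
gQSQaL => ggSQaL   [Q ::= g]
ggSQaL => gggLQQaL   [S ::= g L Q]
gggLQQaL => ggggSQQaL   [L ::= g S]
ggggSQQaL => gggggLQQQaL   [S ::= g L Q]
gggggLQQQaL => ggggggQQQaL   [L ::= g]
ggggggQQQaL => ggggggaQQaL   [Q ::= a]
ggggggaQQaL => ggggggaaQaL   [Q ::= a]
ggggggaaQaL => ggggggaagaL   [Q ::= g]
ggggggaagaL => ggggggaagag   [L ::= g]

S => SaL => gLQaL => gQSQaL => ggSQaL => gggLQQaL => ggggSQQaL => gggggLQQQaL => ggggggQQQaL => ggggggaQQaL => ggggggaaQaL => ggggggaagaL => ggggggaagag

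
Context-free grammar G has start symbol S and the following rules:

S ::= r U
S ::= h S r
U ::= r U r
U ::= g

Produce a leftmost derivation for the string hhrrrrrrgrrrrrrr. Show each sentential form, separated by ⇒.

S ⇒ hSr ⇒ hhSrr ⇒ hhrUrr ⇒ hhrrUrrr ⇒ hhrrrUrrrr ⇒ hhrrrrUrrrrr ⇒ hhrrrrrUrrrrrr ⇒ hhrrrrrrUrrrrrrr ⇒ hhrrrrrrgrrrrrrr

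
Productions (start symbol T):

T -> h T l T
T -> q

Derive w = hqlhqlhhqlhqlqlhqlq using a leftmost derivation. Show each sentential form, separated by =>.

T => hTlT => hqlT => hqlhTlT => hqlhqlT => hqlhqlhTlT => hqlhqlhhTlTlT => hqlhqlhhqlTlT => hqlhqlhhqlhTlTlT => hqlhqlhhqlhqlTlT => hqlhqlhhqlhqlqlT => hqlhqlhhqlhqlqlhTlT => hqlhqlhhqlhqlqlhqlT => hqlhqlhhqlhqlqlhqlq

T => hTlT   [T -> h T l T]
hTlT => hqlT   [T -> q]
hqlT => hqlhTlT   [T -> h T l T]
hqlhTlT => hqlhqlT   [T -> q]
hqlhqlT => hqlhqlhTlT   [T -> h T l T]
hqlhqlhTlT => hqlhqlhhTlTlT   [T -> h T l T]
hqlhqlhhTlTlT => hqlhqlhhqlTlT   [T -> q]
hqlhqlhhqlTlT => hqlhqlhhqlhTlTlT   [T -> h T l T]
hqlhqlhhqlhTlTlT => hqlhqlhhqlhqlTlT   [T -> q]
hqlhqlhhqlhqlTlT => hqlhqlhhqlhqlqlT   [T -> q]
hqlhqlhhqlhqlqlT => hqlhqlhhqlhqlqlhTlT   [T -> h T l T]
hqlhqlhhqlhqlqlhTlT => hqlhqlhhqlhqlqlhqlT   [T -> q]
hqlhqlhhqlhqlqlhqlT => hqlhqlhhqlhqlqlhqlq   [T -> q]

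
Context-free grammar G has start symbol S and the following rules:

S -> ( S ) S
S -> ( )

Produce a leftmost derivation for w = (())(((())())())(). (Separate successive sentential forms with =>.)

S => (S)S => (())S => (())(S)S => (())((S)S)S => (())(((S)S)S)S => (())(((())S)S)S => (())(((())())S)S => (())(((())())())S => (())(((())())())()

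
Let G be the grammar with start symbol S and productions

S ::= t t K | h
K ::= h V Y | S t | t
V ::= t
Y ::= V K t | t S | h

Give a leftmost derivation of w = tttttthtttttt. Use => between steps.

S => ttK => ttSt => ttttKt => ttttStt => ttttttKtt => tttttthVYtt => tttttthtYtt => tttttthtVKttt => tttttthttKttt => tttttthtttttt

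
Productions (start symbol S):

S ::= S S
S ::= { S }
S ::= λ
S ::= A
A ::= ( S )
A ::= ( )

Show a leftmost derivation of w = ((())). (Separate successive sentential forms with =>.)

S => SS   [S ::= S S]
SS => SSS   [S ::= S S]
SSS => SSSS   [S ::= S S]
SSSS => ASSS   [S ::= A]
ASSS => (S)SSS   [A ::= ( S )]
(S)SSS => (A)SSS   [S ::= A]
(A)SSS => ((S))SSS   [A ::= ( S )]
((S))SSS => ((A))SSS   [S ::= A]
((A))SSS => ((()))SSS   [A ::= ( )]
((()))SSS => ((()))SS   [S ::= λ]
((()))SS => ((()))S   [S ::= λ]
((()))S => ((()))   [S ::= λ]

S => SS => SSS => SSSS => ASSS => (S)SSS => (A)SSS => ((S))SSS => ((A))SSS => ((()))SSS => ((()))SS => ((()))S => ((()))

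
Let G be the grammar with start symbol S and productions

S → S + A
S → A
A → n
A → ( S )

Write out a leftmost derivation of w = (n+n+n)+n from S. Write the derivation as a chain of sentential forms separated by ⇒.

S ⇒ S+A ⇒ A+A ⇒ (S)+A ⇒ (S+A)+A ⇒ (S+A+A)+A ⇒ (A+A+A)+A ⇒ (n+A+A)+A ⇒ (n+n+A)+A ⇒ (n+n+n)+A ⇒ (n+n+n)+n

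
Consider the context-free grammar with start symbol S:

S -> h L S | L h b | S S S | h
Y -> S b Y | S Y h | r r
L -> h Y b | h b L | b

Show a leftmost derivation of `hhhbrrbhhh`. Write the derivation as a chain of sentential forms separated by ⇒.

S⇒SSS⇒hLSSS⇒hhYbSSS⇒hhSbYbSSS⇒hhhbYbSSS⇒hhhbrrbSSS⇒hhhbrrbhSS⇒hhhbrrbhhS⇒hhhbrrbhhh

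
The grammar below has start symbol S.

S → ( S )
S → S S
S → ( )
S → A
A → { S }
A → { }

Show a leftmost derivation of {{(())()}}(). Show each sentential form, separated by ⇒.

S⇒SS⇒AS⇒{S}S⇒{A}S⇒{{S}}S⇒{{SS}}S⇒{{(S)S}}S⇒{{(())S}}S⇒{{(())()}}S⇒{{(())()}}()

S ⇒ SS   [S → S S]
SS ⇒ AS   [S → A]
AS ⇒ {S}S   [A → { S }]
{S}S ⇒ {A}S   [S → A]
{A}S ⇒ {{S}}S   [A → { S }]
{{S}}S ⇒ {{SS}}S   [S → S S]
{{SS}}S ⇒ {{(S)S}}S   [S → ( S )]
{{(S)S}}S ⇒ {{(())S}}S   [S → ( )]
{{(())S}}S ⇒ {{(())()}}S   [S → ( )]
{{(())()}}S ⇒ {{(())()}}()   [S → ( )]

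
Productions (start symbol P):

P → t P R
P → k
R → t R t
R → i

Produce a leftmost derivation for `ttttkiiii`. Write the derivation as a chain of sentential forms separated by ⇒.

P ⇒ tPR ⇒ ttPRR ⇒ tttPRRR ⇒ ttttPRRRR ⇒ ttttkRRRR ⇒ ttttkiRRR ⇒ ttttkiiRR ⇒ ttttkiiiR ⇒ ttttkiiii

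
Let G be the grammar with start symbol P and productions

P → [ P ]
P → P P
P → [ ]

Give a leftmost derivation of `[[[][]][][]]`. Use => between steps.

P=>[P]=>[PP]=>[PPP]=>[[P]PP]=>[[PP]PP]=>[[[]P]PP]=>[[[][]]PP]=>[[[][]][]P]=>[[[][]][][]]

P => [P]   [P → [ P ]]
[P] => [PP]   [P → P P]
[PP] => [PPP]   [P → P P]
[PPP] => [[P]PP]   [P → [ P ]]
[[P]PP] => [[PP]PP]   [P → P P]
[[PP]PP] => [[[]P]PP]   [P → [ ]]
[[[]P]PP] => [[[][]]PP]   [P → [ ]]
[[[][]]PP] => [[[][]][]P]   [P → [ ]]
[[[][]][]P] => [[[][]][][]]   [P → [ ]]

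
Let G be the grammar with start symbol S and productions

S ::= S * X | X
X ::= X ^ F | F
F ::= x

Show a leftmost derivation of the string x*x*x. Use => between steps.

S => S*X   [S ::= S * X]
S*X => S*X*X   [S ::= S * X]
S*X*X => X*X*X   [S ::= X]
X*X*X => F*X*X   [X ::= F]
F*X*X => x*X*X   [F ::= x]
x*X*X => x*F*X   [X ::= F]
x*F*X => x*x*X   [F ::= x]
x*x*X => x*x*F   [X ::= F]
x*x*F => x*x*x   [F ::= x]

S=>S*X=>S*X*X=>X*X*X=>F*X*X=>x*X*X=>x*F*X=>x*x*X=>x*x*F=>x*x*x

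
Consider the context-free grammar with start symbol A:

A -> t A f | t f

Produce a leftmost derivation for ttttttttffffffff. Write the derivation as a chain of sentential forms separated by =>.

A => tAf => ttAff => tttAfff => ttttAffff => tttttAfffff => ttttttAffffff => tttttttAfffffff => ttttttttffffffff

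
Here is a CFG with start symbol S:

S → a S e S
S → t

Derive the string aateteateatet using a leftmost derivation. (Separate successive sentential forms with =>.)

S => aSeS => aaSeSeS => aateSeS => aateteS => aateteaSeS => aateteateS => aateteateaSeS => aateteateateS => aateteateatet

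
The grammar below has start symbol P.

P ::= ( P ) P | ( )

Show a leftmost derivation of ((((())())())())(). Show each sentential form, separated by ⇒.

P ⇒ (P)P   [P ::= ( P ) P]
(P)P ⇒ ((P)P)P   [P ::= ( P ) P]
((P)P)P ⇒ (((P)P)P)P   [P ::= ( P ) P]
(((P)P)P)P ⇒ ((((P)P)P)P)P   [P ::= ( P ) P]
((((P)P)P)P)P ⇒ ((((())P)P)P)P   [P ::= ( )]
((((())P)P)P)P ⇒ ((((())())P)P)P   [P ::= ( )]
((((())())P)P)P ⇒ ((((())())())P)P   [P ::= ( )]
((((())())())P)P ⇒ ((((())())())())P   [P ::= ( )]
((((())())())())P ⇒ ((((())())())())()   [P ::= ( )]

P ⇒ (P)P ⇒ ((P)P)P ⇒ (((P)P)P)P ⇒ ((((P)P)P)P)P ⇒ ((((())P)P)P)P ⇒ ((((())())P)P)P ⇒ ((((())())())P)P ⇒ ((((())())())())P ⇒ ((((())())())())()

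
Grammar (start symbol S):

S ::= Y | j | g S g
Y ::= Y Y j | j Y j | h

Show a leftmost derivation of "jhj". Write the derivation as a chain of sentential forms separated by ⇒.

S ⇒ Y   [S ::= Y]
Y ⇒ jYj   [Y ::= j Y j]
jYj ⇒ jhj   [Y ::= h]

S⇒Y⇒jYj⇒jhj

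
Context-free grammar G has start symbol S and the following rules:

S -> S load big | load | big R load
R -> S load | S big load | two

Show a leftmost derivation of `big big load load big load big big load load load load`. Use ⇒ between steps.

S ⇒ big R load   [S -> big R load]
big R load ⇒ big S load load   [R -> S load]
big S load load ⇒ big big R load load load   [S -> big R load]
big big R load load load ⇒ big big S big load load load load   [R -> S big load]
big big S big load load load load ⇒ big big S load big big load load load load   [S -> S load big]
big big S load big big load load load load ⇒ big big S load big load big big load load load load   [S -> S load big]
big big S load big load big big load load load load ⇒ big big load load big load big big load load load load   [S -> load]

S ⇒ big R load ⇒ big S load load ⇒ big big R load load load ⇒ big big S big load load load load ⇒ big big S load big big load load load load ⇒ big big S load big load big big load load load load ⇒ big big load load big load big big load load load load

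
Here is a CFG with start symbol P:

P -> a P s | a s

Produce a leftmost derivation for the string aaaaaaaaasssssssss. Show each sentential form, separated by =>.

P => aPs => aaPss => aaaPsss => aaaaPssss => aaaaaPsssss => aaaaaaPssssss => aaaaaaaPsssssss => aaaaaaaaPssssssss => aaaaaaaaasssssssss

P => aPs   [P -> a P s]
aPs => aaPss   [P -> a P s]
aaPss => aaaPsss   [P -> a P s]
aaaPsss => aaaaPssss   [P -> a P s]
aaaaPssss => aaaaaPsssss   [P -> a P s]
aaaaaPsssss => aaaaaaPssssss   [P -> a P s]
aaaaaaPssssss => aaaaaaaPsssssss   [P -> a P s]
aaaaaaaPsssssss => aaaaaaaaPssssssss   [P -> a P s]
aaaaaaaaPssssssss => aaaaaaaaasssssssss   [P -> a s]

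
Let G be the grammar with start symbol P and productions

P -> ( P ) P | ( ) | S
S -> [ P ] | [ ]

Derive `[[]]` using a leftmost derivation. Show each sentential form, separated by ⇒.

P ⇒ S ⇒ [P] ⇒ [S] ⇒ [[]]

P ⇒ S   [P -> S]
S ⇒ [P]   [S -> [ P ]]
[P] ⇒ [S]   [P -> S]
[S] ⇒ [[]]   [S -> [ ]]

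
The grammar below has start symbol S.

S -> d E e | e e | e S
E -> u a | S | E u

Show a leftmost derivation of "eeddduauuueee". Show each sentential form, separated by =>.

S => eS   [S -> e S]
eS => eeS   [S -> e S]
eeS => eedEe   [S -> d E e]
eedEe => eedSe   [E -> S]
eedSe => eeddEee   [S -> d E e]
eeddEee => eeddSee   [E -> S]
eeddSee => eedddEeee   [S -> d E e]
eedddEeee => eedddEueee   [E -> E u]
eedddEueee => eedddEuueee   [E -> E u]
eedddEuueee => eedddEuuueee   [E -> E u]
eedddEuuueee => eeddduauuueee   [E -> u a]

S => eS => eeS => eedEe => eedSe => eeddEee => eeddSee => eedddEeee => eedddEueee => eedddEuueee => eedddEuuueee => eeddduauuueee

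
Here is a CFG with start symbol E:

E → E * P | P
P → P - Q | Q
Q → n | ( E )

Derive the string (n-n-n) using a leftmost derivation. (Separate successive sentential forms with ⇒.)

E⇒P⇒Q⇒(E)⇒(P)⇒(P-Q)⇒(P-Q-Q)⇒(Q-Q-Q)⇒(n-Q-Q)⇒(n-n-Q)⇒(n-n-n)

E ⇒ P   [E → P]
P ⇒ Q   [P → Q]
Q ⇒ (E)   [Q → ( E )]
(E) ⇒ (P)   [E → P]
(P) ⇒ (P-Q)   [P → P - Q]
(P-Q) ⇒ (P-Q-Q)   [P → P - Q]
(P-Q-Q) ⇒ (Q-Q-Q)   [P → Q]
(Q-Q-Q) ⇒ (n-Q-Q)   [Q → n]
(n-Q-Q) ⇒ (n-n-Q)   [Q → n]
(n-n-Q) ⇒ (n-n-n)   [Q → n]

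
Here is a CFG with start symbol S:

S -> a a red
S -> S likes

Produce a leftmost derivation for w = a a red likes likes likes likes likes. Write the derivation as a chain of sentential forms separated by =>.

S => S likes   [S -> S likes]
S likes => S likes likes   [S -> S likes]
S likes likes => S likes likes likes   [S -> S likes]
S likes likes likes => S likes likes likes likes   [S -> S likes]
S likes likes likes likes => S likes likes likes likes likes   [S -> S likes]
S likes likes likes likes likes => a a red likes likes likes likes likes   [S -> a a red]

S => S likes => S likes likes => S likes likes likes => S likes likes likes likes => S likes likes likes likes likes => a a red likes likes likes likes likes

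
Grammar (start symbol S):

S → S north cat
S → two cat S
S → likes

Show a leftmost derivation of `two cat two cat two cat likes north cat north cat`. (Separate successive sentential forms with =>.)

S => S north cat   [S → S north cat]
S north cat => two cat S north cat   [S → two cat S]
two cat S north cat => two cat two cat S north cat   [S → two cat S]
two cat two cat S north cat => two cat two cat S north cat north cat   [S → S north cat]
two cat two cat S north cat north cat => two cat two cat two cat S north cat north cat   [S → two cat S]
two cat two cat two cat S north cat north cat => two cat two cat two cat likes north cat north cat   [S → likes]

S => S north cat => two cat S north cat => two cat two cat S north cat => two cat two cat S north cat north cat => two cat two cat two cat S north cat north cat => two cat two cat two cat likes north cat north cat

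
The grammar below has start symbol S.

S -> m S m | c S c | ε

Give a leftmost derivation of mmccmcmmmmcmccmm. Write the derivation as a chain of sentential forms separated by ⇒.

S ⇒ mSm   [S -> m S m]
mSm ⇒ mmSmm   [S -> m S m]
mmSmm ⇒ mmcScmm   [S -> c S c]
mmcScmm ⇒ mmccSccmm   [S -> c S c]
mmccSccmm ⇒ mmccmSmccmm   [S -> m S m]
mmccmSmccmm ⇒ mmccmcScmccmm   [S -> c S c]
mmccmcScmccmm ⇒ mmccmcmSmcmccmm   [S -> m S m]
mmccmcmSmcmccmm ⇒ mmccmcmmSmmcmccmm   [S -> m S m]
mmccmcmmSmmcmccmm ⇒ mmccmcmmmmcmccmm   [S -> ε]

S ⇒ mSm ⇒ mmSmm ⇒ mmcScmm ⇒ mmccSccmm ⇒ mmccmSmccmm ⇒ mmccmcScmccmm ⇒ mmccmcmSmcmccmm ⇒ mmccmcmmSmmcmccmm ⇒ mmccmcmmmmcmccmm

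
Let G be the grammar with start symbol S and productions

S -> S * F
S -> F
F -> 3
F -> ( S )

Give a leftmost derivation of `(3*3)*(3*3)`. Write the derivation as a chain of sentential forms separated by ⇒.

S ⇒ S*F ⇒ F*F ⇒ (S)*F ⇒ (S*F)*F ⇒ (F*F)*F ⇒ (3*F)*F ⇒ (3*3)*F ⇒ (3*3)*(S) ⇒ (3*3)*(S*F) ⇒ (3*3)*(F*F) ⇒ (3*3)*(3*F) ⇒ (3*3)*(3*3)

S ⇒ S*F   [S -> S * F]
S*F ⇒ F*F   [S -> F]
F*F ⇒ (S)*F   [F -> ( S )]
(S)*F ⇒ (S*F)*F   [S -> S * F]
(S*F)*F ⇒ (F*F)*F   [S -> F]
(F*F)*F ⇒ (3*F)*F   [F -> 3]
(3*F)*F ⇒ (3*3)*F   [F -> 3]
(3*3)*F ⇒ (3*3)*(S)   [F -> ( S )]
(3*3)*(S) ⇒ (3*3)*(S*F)   [S -> S * F]
(3*3)*(S*F) ⇒ (3*3)*(F*F)   [S -> F]
(3*3)*(F*F) ⇒ (3*3)*(3*F)   [F -> 3]
(3*3)*(3*F) ⇒ (3*3)*(3*3)   [F -> 3]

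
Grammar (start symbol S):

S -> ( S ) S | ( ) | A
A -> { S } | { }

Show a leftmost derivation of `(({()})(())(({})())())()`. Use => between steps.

S=>(S)S=>((S)S)S=>((A)S)S=>(({S})S)S=>(({()})S)S=>(({()})(S)S)S=>(({()})(())S)S=>(({()})(())(S)S)S=>(({()})(())((S)S)S)S=>(({()})(())((A)S)S)S=>(({()})(())(({})S)S)S=>(({()})(())(({})())S)S=>(({()})(())(({})())())S=>(({()})(())(({})())())()

S => (S)S   [S -> ( S ) S]
(S)S => ((S)S)S   [S -> ( S ) S]
((S)S)S => ((A)S)S   [S -> A]
((A)S)S => (({S})S)S   [A -> { S }]
(({S})S)S => (({()})S)S   [S -> ( )]
(({()})S)S => (({()})(S)S)S   [S -> ( S ) S]
(({()})(S)S)S => (({()})(())S)S   [S -> ( )]
(({()})(())S)S => (({()})(())(S)S)S   [S -> ( S ) S]
(({()})(())(S)S)S => (({()})(())((S)S)S)S   [S -> ( S ) S]
(({()})(())((S)S)S)S => (({()})(())((A)S)S)S   [S -> A]
(({()})(())((A)S)S)S => (({()})(())(({})S)S)S   [A -> { }]
(({()})(())(({})S)S)S => (({()})(())(({})())S)S   [S -> ( )]
(({()})(())(({})())S)S => (({()})(())(({})())())S   [S -> ( )]
(({()})(())(({})())())S => (({()})(())(({})())())()   [S -> ( )]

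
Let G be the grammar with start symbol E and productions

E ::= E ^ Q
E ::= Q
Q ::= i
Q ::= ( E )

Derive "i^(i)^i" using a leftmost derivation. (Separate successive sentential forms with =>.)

E => E^Q => E^Q^Q => Q^Q^Q => i^Q^Q => i^(E)^Q => i^(Q)^Q => i^(i)^Q => i^(i)^i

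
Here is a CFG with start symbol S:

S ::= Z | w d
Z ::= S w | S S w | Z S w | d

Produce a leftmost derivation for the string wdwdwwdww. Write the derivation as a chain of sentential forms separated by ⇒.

S ⇒ Z   [S ::= Z]
Z ⇒ SSw   [Z ::= S S w]
SSw ⇒ wdSw   [S ::= w d]
wdSw ⇒ wdZw   [S ::= Z]
wdZw ⇒ wdZSww   [Z ::= Z S w]
wdZSww ⇒ wdSwSww   [Z ::= S w]
wdSwSww ⇒ wdwdwSww   [S ::= w d]
wdwdwSww ⇒ wdwdwwdww   [S ::= w d]

S⇒Z⇒SSw⇒wdSw⇒wdZw⇒wdZSww⇒wdSwSww⇒wdwdwSww⇒wdwdwwdww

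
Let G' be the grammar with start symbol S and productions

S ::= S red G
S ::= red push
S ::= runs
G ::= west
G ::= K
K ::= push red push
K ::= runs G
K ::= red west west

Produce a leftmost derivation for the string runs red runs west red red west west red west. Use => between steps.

S => S red G   [S ::= S red G]
S red G => S red G red G   [S ::= S red G]
S red G red G => S red G red G red G   [S ::= S red G]
S red G red G red G => runs red G red G red G   [S ::= runs]
runs red G red G red G => runs red K red G red G   [G ::= K]
runs red K red G red G => runs red runs G red G red G   [K ::= runs G]
runs red runs G red G red G => runs red runs west red G red G   [G ::= west]
runs red runs west red G red G => runs red runs west red K red G   [G ::= K]
runs red runs west red K red G => runs red runs west red red west west red G   [K ::= red west west]
runs red runs west red red west west red G => runs red runs west red red west west red west   [G ::= west]

S => S red G => S red G red G => S red G red G red G => runs red G red G red G => runs red K red G red G => runs red runs G red G red G => runs red runs west red G red G => runs red runs west red K red G => runs red runs west red red west west red G => runs red runs west red red west west red west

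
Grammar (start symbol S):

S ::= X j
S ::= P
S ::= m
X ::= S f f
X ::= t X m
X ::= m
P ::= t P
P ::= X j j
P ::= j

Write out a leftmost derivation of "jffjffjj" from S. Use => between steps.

S => P   [S ::= P]
P => Xjj   [P ::= X j j]
Xjj => Sffjj   [X ::= S f f]
Sffjj => Xjffjj   [S ::= X j]
Xjffjj => Sffjffjj   [X ::= S f f]
Sffjffjj => Pffjffjj   [S ::= P]
Pffjffjj => jffjffjj   [P ::= j]

S=>P=>Xjj=>Sffjj=>Xjffjj=>Sffjffjj=>Pffjffjj=>jffjffjj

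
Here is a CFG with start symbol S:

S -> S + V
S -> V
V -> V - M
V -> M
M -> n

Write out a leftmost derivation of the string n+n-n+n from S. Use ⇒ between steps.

S ⇒ S+V ⇒ S+V+V ⇒ V+V+V ⇒ M+V+V ⇒ n+V+V ⇒ n+V-M+V ⇒ n+M-M+V ⇒ n+n-M+V ⇒ n+n-n+V ⇒ n+n-n+M ⇒ n+n-n+n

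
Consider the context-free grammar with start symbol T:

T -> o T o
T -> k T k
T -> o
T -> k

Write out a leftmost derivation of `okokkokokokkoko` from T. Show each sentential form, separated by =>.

T=>oTo=>okTko=>okoToko=>okokTkoko=>okokkTkkoko=>okokkoTokkoko=>okokkokTkokkoko=>okokkokokokkoko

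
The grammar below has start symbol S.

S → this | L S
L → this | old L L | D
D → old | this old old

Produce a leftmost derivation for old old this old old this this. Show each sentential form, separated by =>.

S => L S   [S → L S]
L S => D S   [L → D]
D S => old S   [D → old]
old S => old L S   [S → L S]
old L S => old old L L S   [L → old L L]
old old L L S => old old D L S   [L → D]
old old D L S => old old this old old L S   [D → this old old]
old old this old old L S => old old this old old this S   [L → this]
old old this old old this S => old old this old old this this   [S → this]

S => L S => D S => old S => old L S => old old L L S => old old D L S => old old this old old L S => old old this old old this S => old old this old old this this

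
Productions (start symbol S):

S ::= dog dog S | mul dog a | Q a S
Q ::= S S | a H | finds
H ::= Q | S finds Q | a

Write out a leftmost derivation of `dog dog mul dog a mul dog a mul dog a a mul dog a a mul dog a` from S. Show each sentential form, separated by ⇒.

S ⇒ Q a S   [S ::= Q a S]
Q a S ⇒ S S a S   [Q ::= S S]
S S a S ⇒ dog dog S S a S   [S ::= dog dog S]
dog dog S S a S ⇒ dog dog mul dog a S a S   [S ::= mul dog a]
dog dog mul dog a S a S ⇒ dog dog mul dog a Q a S a S   [S ::= Q a S]
dog dog mul dog a Q a S a S ⇒ dog dog mul dog a S S a S a S   [Q ::= S S]
dog dog mul dog a S S a S a S ⇒ dog dog mul dog a mul dog a S a S a S   [S ::= mul dog a]
dog dog mul dog a mul dog a S a S a S ⇒ dog dog mul dog a mul dog a mul dog a a S a S   [S ::= mul dog a]
dog dog mul dog a mul dog a mul dog a a S a S ⇒ dog dog mul dog a mul dog a mul dog a a mul dog a a S   [S ::= mul dog a]
dog dog mul dog a mul dog a mul dog a a mul dog a a S ⇒ dog dog mul dog a mul dog a mul dog a a mul dog a a mul dog a   [S ::= mul dog a]

S ⇒ Q a S ⇒ S S a S ⇒ dog dog S S a S ⇒ dog dog mul dog a S a S ⇒ dog dog mul dog a Q a S a S ⇒ dog dog mul dog a S S a S a S ⇒ dog dog mul dog a mul dog a S a S a S ⇒ dog dog mul dog a mul dog a mul dog a a S a S ⇒ dog dog mul dog a mul dog a mul dog a a mul dog a a S ⇒ dog dog mul dog a mul dog a mul dog a a mul dog a a mul dog a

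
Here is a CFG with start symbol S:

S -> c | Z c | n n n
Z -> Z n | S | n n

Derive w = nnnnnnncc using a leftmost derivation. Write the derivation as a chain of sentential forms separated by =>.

S => Zc => Sc => Zcc => Zncc => Znncc => Znnncc => Znnnncc => Znnnnncc => nnnnnnncc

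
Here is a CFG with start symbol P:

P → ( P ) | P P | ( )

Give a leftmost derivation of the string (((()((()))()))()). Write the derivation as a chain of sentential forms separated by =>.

P=>(P)=>(PP)=>((P)P)=>(((P))P)=>(((PP))P)=>(((PPP))P)=>(((()PP))P)=>(((()(P)P))P)=>(((()((P))P))P)=>(((()((()))P))P)=>(((()((()))()))P)=>(((()((()))()))())

P => (P)   [P → ( P )]
(P) => (PP)   [P → P P]
(PP) => ((P)P)   [P → ( P )]
((P)P) => (((P))P)   [P → ( P )]
(((P))P) => (((PP))P)   [P → P P]
(((PP))P) => (((PPP))P)   [P → P P]
(((PPP))P) => (((()PP))P)   [P → ( )]
(((()PP))P) => (((()(P)P))P)   [P → ( P )]
(((()(P)P))P) => (((()((P))P))P)   [P → ( P )]
(((()((P))P))P) => (((()((()))P))P)   [P → ( )]
(((()((()))P))P) => (((()((()))()))P)   [P → ( )]
(((()((()))()))P) => (((()((()))()))())   [P → ( )]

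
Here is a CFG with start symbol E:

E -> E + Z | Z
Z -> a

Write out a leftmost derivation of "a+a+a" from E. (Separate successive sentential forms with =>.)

E => E+Z   [E -> E + Z]
E+Z => E+Z+Z   [E -> E + Z]
E+Z+Z => Z+Z+Z   [E -> Z]
Z+Z+Z => a+Z+Z   [Z -> a]
a+Z+Z => a+a+Z   [Z -> a]
a+a+Z => a+a+a   [Z -> a]

E => E+Z => E+Z+Z => Z+Z+Z => a+Z+Z => a+a+Z => a+a+a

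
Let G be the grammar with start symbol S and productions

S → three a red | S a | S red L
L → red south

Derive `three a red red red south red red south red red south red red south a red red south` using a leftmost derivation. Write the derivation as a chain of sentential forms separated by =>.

S => S red L => S a red L => S red L a red L => S red L red L a red L => S red L red L red L a red L => S red L red L red L red L a red L => three a red red L red L red L red L a red L => three a red red red south red L red L red L a red L => three a red red red south red red south red L red L a red L => three a red red red south red red south red red south red L a red L => three a red red red south red red south red red south red red south a red L => three a red red red south red red south red red south red red south a red red south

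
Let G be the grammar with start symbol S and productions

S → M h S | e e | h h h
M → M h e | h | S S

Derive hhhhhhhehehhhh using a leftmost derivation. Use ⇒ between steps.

S ⇒ MhS ⇒ MhehS ⇒ MhehehS ⇒ SShehehS ⇒ hhhShehehS ⇒ hhhhhhhehehS ⇒ hhhhhhhehehhhh

S ⇒ MhS   [S → M h S]
MhS ⇒ MhehS   [M → M h e]
MhehS ⇒ MhehehS   [M → M h e]
MhehehS ⇒ SShehehS   [M → S S]
SShehehS ⇒ hhhShehehS   [S → h h h]
hhhShehehS ⇒ hhhhhhhehehS   [S → h h h]
hhhhhhhehehS ⇒ hhhhhhhehehhhh   [S → h h h]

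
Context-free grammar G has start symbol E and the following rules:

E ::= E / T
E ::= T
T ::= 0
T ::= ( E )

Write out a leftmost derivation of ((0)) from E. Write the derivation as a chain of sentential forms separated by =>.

E=>T=>(E)=>(T)=>((E))=>((T))=>((0))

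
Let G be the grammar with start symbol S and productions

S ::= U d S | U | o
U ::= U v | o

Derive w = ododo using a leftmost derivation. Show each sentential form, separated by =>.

S => UdS   [S ::= U d S]
UdS => odS   [U ::= o]
odS => odUdS   [S ::= U d S]
odUdS => ododS   [U ::= o]
ododS => ododU   [S ::= U]
ododU => ododo   [U ::= o]

S => UdS => odS => odUdS => ododS => ododU => ododo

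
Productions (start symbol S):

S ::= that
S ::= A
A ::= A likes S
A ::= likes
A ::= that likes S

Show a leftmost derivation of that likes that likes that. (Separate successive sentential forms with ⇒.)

S ⇒ A   [S ::= A]
A ⇒ that likes S   [A ::= that likes S]
that likes S ⇒ that likes A   [S ::= A]
that likes A ⇒ that likes that likes S   [A ::= that likes S]
that likes that likes S ⇒ that likes that likes that   [S ::= that]

S ⇒ A ⇒ that likes S ⇒ that likes A ⇒ that likes that likes S ⇒ that likes that likes that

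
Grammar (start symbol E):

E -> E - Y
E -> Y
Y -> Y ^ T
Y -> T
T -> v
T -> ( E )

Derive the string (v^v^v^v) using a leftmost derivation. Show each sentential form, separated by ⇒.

E ⇒ Y   [E -> Y]
Y ⇒ T   [Y -> T]
T ⇒ (E)   [T -> ( E )]
(E) ⇒ (Y)   [E -> Y]
(Y) ⇒ (Y^T)   [Y -> Y ^ T]
(Y^T) ⇒ (Y^T^T)   [Y -> Y ^ T]
(Y^T^T) ⇒ (Y^T^T^T)   [Y -> Y ^ T]
(Y^T^T^T) ⇒ (T^T^T^T)   [Y -> T]
(T^T^T^T) ⇒ (v^T^T^T)   [T -> v]
(v^T^T^T) ⇒ (v^v^T^T)   [T -> v]
(v^v^T^T) ⇒ (v^v^v^T)   [T -> v]
(v^v^v^T) ⇒ (v^v^v^v)   [T -> v]

E⇒Y⇒T⇒(E)⇒(Y)⇒(Y^T)⇒(Y^T^T)⇒(Y^T^T^T)⇒(T^T^T^T)⇒(v^T^T^T)⇒(v^v^T^T)⇒(v^v^v^T)⇒(v^v^v^v)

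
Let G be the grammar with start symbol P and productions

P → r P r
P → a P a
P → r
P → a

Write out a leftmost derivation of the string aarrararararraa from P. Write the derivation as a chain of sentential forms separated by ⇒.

P ⇒ aPa   [P → a P a]
aPa ⇒ aaPaa   [P → a P a]
aaPaa ⇒ aarPraa   [P → r P r]
aarPraa ⇒ aarrPrraa   [P → r P r]
aarrPrraa ⇒ aarraParraa   [P → a P a]
aarraParraa ⇒ aarrarPrarraa   [P → r P r]
aarrarPrarraa ⇒ aarraraPararraa   [P → a P a]
aarraraPararraa ⇒ aarrararararraa   [P → r]

P ⇒ aPa ⇒ aaPaa ⇒ aarPraa ⇒ aarrPrraa ⇒ aarraParraa ⇒ aarrarPrarraa ⇒ aarraraPararraa ⇒ aarrararararraa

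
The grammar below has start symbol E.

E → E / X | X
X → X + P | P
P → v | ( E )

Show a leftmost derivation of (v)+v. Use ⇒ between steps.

E ⇒ X ⇒ X+P ⇒ P+P ⇒ (E)+P ⇒ (X)+P ⇒ (P)+P ⇒ (v)+P ⇒ (v)+v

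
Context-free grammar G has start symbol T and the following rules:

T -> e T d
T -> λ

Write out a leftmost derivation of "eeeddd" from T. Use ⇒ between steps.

T⇒eTd⇒eeTdd⇒eeeTddd⇒eeeddd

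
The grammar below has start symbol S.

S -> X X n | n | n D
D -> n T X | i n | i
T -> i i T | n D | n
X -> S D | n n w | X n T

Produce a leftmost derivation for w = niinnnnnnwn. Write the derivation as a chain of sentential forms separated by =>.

S=>XXn=>XnTXn=>XnTnTXn=>SDnTnTXn=>nDDnTnTXn=>niDnTnTXn=>niinTnTXn=>niinnnTXn=>niinnnnXn=>niinnnnnnwn

S => XXn   [S -> X X n]
XXn => XnTXn   [X -> X n T]
XnTXn => XnTnTXn   [X -> X n T]
XnTnTXn => SDnTnTXn   [X -> S D]
SDnTnTXn => nDDnTnTXn   [S -> n D]
nDDnTnTXn => niDnTnTXn   [D -> i]
niDnTnTXn => niinTnTXn   [D -> i]
niinTnTXn => niinnnTXn   [T -> n]
niinnnTXn => niinnnnXn   [T -> n]
niinnnnXn => niinnnnnnwn   [X -> n n w]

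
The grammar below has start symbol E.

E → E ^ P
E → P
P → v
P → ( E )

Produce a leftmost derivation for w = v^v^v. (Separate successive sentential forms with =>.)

E => E^P => E^P^P => P^P^P => v^P^P => v^v^P => v^v^v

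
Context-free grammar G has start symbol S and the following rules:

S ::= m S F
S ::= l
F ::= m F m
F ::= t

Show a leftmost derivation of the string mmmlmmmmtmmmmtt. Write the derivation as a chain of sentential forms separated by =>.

S=>mSF=>mmSFF=>mmmSFFF=>mmmlFFF=>mmmlmFmFF=>mmmlmmFmmFF=>mmmlmmmFmmmFF=>mmmlmmmmFmmmmFF=>mmmlmmmmtmmmmFF=>mmmlmmmmtmmmmtF=>mmmlmmmmtmmmmtt

S => mSF   [S ::= m S F]
mSF => mmSFF   [S ::= m S F]
mmSFF => mmmSFFF   [S ::= m S F]
mmmSFFF => mmmlFFF   [S ::= l]
mmmlFFF => mmmlmFmFF   [F ::= m F m]
mmmlmFmFF => mmmlmmFmmFF   [F ::= m F m]
mmmlmmFmmFF => mmmlmmmFmmmFF   [F ::= m F m]
mmmlmmmFmmmFF => mmmlmmmmFmmmmFF   [F ::= m F m]
mmmlmmmmFmmmmFF => mmmlmmmmtmmmmFF   [F ::= t]
mmmlmmmmtmmmmFF => mmmlmmmmtmmmmtF   [F ::= t]
mmmlmmmmtmmmmtF => mmmlmmmmtmmmmtt   [F ::= t]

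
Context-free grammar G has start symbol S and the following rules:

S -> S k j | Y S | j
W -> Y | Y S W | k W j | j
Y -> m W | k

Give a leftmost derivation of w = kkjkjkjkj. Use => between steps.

S => Skj   [S -> S k j]
Skj => YSkj   [S -> Y S]
YSkj => kSkj   [Y -> k]
kSkj => kSkjkj   [S -> S k j]
kSkjkj => kSkjkjkj   [S -> S k j]
kSkjkjkj => kYSkjkjkj   [S -> Y S]
kYSkjkjkj => kkSkjkjkj   [Y -> k]
kkSkjkjkj => kkjkjkjkj   [S -> j]

S => Skj => YSkj => kSkj => kSkjkj => kSkjkjkj => kYSkjkjkj => kkSkjkjkj => kkjkjkjkj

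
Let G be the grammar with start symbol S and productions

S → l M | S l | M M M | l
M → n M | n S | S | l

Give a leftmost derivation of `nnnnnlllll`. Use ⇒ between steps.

S ⇒ MMM   [S → M M M]
MMM ⇒ nMMM   [M → n M]
nMMM ⇒ nnMMM   [M → n M]
nnMMM ⇒ nnnSMM   [M → n S]
nnnSMM ⇒ nnnMMMMM   [S → M M M]
nnnMMMMM ⇒ nnnnMMMMM   [M → n M]
nnnnMMMMM ⇒ nnnnnSMMMM   [M → n S]
nnnnnSMMMM ⇒ nnnnnlMMMM   [S → l]
nnnnnlMMMM ⇒ nnnnnllMMM   [M → l]
nnnnnllMMM ⇒ nnnnnlllMM   [M → l]
nnnnnlllMM ⇒ nnnnnllllM   [M → l]
nnnnnllllM ⇒ nnnnnlllll   [M → l]

S⇒MMM⇒nMMM⇒nnMMM⇒nnnSMM⇒nnnMMMMM⇒nnnnMMMMM⇒nnnnnSMMMM⇒nnnnnlMMMM⇒nnnnnllMMM⇒nnnnnlllMM⇒nnnnnllllM⇒nnnnnlllll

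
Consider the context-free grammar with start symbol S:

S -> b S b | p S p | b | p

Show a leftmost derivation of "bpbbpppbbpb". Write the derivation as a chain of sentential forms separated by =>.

S => bSb => bpSpb => bpbSbpb => bpbbSbbpb => bpbbpSpbbpb => bpbbpppbbpb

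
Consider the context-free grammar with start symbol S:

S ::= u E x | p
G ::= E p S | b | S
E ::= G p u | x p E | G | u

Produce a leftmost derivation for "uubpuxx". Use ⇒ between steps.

S⇒uEx⇒uGx⇒uSx⇒uuExx⇒uuGpuxx⇒uubpuxx

S ⇒ uEx   [S ::= u E x]
uEx ⇒ uGx   [E ::= G]
uGx ⇒ uSx   [G ::= S]
uSx ⇒ uuExx   [S ::= u E x]
uuExx ⇒ uuGpuxx   [E ::= G p u]
uuGpuxx ⇒ uubpuxx   [G ::= b]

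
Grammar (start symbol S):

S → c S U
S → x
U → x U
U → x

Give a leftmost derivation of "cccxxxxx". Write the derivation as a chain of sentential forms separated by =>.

S=>cSU=>ccSUU=>cccSUUU=>cccxUUU=>cccxxUU=>cccxxxUU=>cccxxxxU=>cccxxxxx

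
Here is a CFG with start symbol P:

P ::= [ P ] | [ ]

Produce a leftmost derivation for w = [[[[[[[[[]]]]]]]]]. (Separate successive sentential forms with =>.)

P => [P] => [[P]] => [[[P]]] => [[[[P]]]] => [[[[[P]]]]] => [[[[[[P]]]]]] => [[[[[[[P]]]]]]] => [[[[[[[[P]]]]]]]] => [[[[[[[[[]]]]]]]]]

P => [P]   [P ::= [ P ]]
[P] => [[P]]   [P ::= [ P ]]
[[P]] => [[[P]]]   [P ::= [ P ]]
[[[P]]] => [[[[P]]]]   [P ::= [ P ]]
[[[[P]]]] => [[[[[P]]]]]   [P ::= [ P ]]
[[[[[P]]]]] => [[[[[[P]]]]]]   [P ::= [ P ]]
[[[[[[P]]]]]] => [[[[[[[P]]]]]]]   [P ::= [ P ]]
[[[[[[[P]]]]]]] => [[[[[[[[P]]]]]]]]   [P ::= [ P ]]
[[[[[[[[P]]]]]]]] => [[[[[[[[[]]]]]]]]]   [P ::= [ ]]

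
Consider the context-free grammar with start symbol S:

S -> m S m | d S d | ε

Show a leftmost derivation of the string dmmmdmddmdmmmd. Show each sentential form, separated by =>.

S=>dSd=>dmSmd=>dmmSmmd=>dmmmSmmmd=>dmmmdSdmmmd=>dmmmdmSmdmmmd=>dmmmdmdSdmdmmmd=>dmmmdmddmdmmmd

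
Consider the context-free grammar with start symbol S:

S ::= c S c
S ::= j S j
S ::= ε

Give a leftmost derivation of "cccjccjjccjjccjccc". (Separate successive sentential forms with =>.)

S => cSc => ccScc => cccSccc => cccjSjccc => cccjcScjccc => cccjccSccjccc => cccjccjSjccjccc => cccjccjjSjjccjccc => cccjccjjcScjjccjccc => cccjccjjccjjccjccc

S => cSc   [S ::= c S c]
cSc => ccScc   [S ::= c S c]
ccScc => cccSccc   [S ::= c S c]
cccSccc => cccjSjccc   [S ::= j S j]
cccjSjccc => cccjcScjccc   [S ::= c S c]
cccjcScjccc => cccjccSccjccc   [S ::= c S c]
cccjccSccjccc => cccjccjSjccjccc   [S ::= j S j]
cccjccjSjccjccc => cccjccjjSjjccjccc   [S ::= j S j]
cccjccjjSjjccjccc => cccjccjjcScjjccjccc   [S ::= c S c]
cccjccjjcScjjccjccc => cccjccjjccjjccjccc   [S ::= ε]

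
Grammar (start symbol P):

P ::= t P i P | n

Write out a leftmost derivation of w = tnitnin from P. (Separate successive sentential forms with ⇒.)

P⇒tPiP⇒tniP⇒tnitPiP⇒tnitniP⇒tnitnin

P ⇒ tPiP   [P ::= t P i P]
tPiP ⇒ tniP   [P ::= n]
tniP ⇒ tnitPiP   [P ::= t P i P]
tnitPiP ⇒ tnitniP   [P ::= n]
tnitniP ⇒ tnitnin   [P ::= n]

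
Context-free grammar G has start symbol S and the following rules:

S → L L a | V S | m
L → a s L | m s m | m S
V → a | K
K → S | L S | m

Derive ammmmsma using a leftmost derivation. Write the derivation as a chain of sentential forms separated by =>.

S => VS => aS => aLLa => amSLa => amVSLa => amKSLa => ammSLa => ammmLa => ammmmsma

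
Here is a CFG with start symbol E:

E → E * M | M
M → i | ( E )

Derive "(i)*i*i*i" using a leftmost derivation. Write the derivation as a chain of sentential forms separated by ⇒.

E ⇒ E*M ⇒ E*M*M ⇒ E*M*M*M ⇒ M*M*M*M ⇒ (E)*M*M*M ⇒ (M)*M*M*M ⇒ (i)*M*M*M ⇒ (i)*i*M*M ⇒ (i)*i*i*M ⇒ (i)*i*i*i

E ⇒ E*M   [E → E * M]
E*M ⇒ E*M*M   [E → E * M]
E*M*M ⇒ E*M*M*M   [E → E * M]
E*M*M*M ⇒ M*M*M*M   [E → M]
M*M*M*M ⇒ (E)*M*M*M   [M → ( E )]
(E)*M*M*M ⇒ (M)*M*M*M   [E → M]
(M)*M*M*M ⇒ (i)*M*M*M   [M → i]
(i)*M*M*M ⇒ (i)*i*M*M   [M → i]
(i)*i*M*M ⇒ (i)*i*i*M   [M → i]
(i)*i*i*M ⇒ (i)*i*i*i   [M → i]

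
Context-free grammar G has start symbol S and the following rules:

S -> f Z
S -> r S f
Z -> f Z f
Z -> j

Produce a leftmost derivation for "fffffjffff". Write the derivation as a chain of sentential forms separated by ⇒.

S ⇒ fZ ⇒ ffZf ⇒ fffZff ⇒ ffffZfff ⇒ fffffZffff ⇒ fffffjffff

S ⇒ fZ   [S -> f Z]
fZ ⇒ ffZf   [Z -> f Z f]
ffZf ⇒ fffZff   [Z -> f Z f]
fffZff ⇒ ffffZfff   [Z -> f Z f]
ffffZfff ⇒ fffffZffff   [Z -> f Z f]
fffffZffff ⇒ fffffjffff   [Z -> j]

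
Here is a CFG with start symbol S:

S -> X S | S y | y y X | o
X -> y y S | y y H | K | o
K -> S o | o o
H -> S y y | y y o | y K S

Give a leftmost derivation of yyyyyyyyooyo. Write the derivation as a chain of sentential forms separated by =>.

S => yyX => yyK => yySo => yyyyXo => yyyyyySo => yyyyyySyo => yyyyyyyyXyo => yyyyyyyyKyo => yyyyyyyyooyo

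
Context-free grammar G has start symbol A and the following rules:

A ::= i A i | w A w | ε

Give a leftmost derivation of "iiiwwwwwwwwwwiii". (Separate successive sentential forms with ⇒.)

A ⇒ iAi   [A ::= i A i]
iAi ⇒ iiAii   [A ::= i A i]
iiAii ⇒ iiiAiii   [A ::= i A i]
iiiAiii ⇒ iiiwAwiii   [A ::= w A w]
iiiwAwiii ⇒ iiiwwAwwiii   [A ::= w A w]
iiiwwAwwiii ⇒ iiiwwwAwwwiii   [A ::= w A w]
iiiwwwAwwwiii ⇒ iiiwwwwAwwwwiii   [A ::= w A w]
iiiwwwwAwwwwiii ⇒ iiiwwwwwAwwwwwiii   [A ::= w A w]
iiiwwwwwAwwwwwiii ⇒ iiiwwwwwwwwwwiii   [A ::= ε]

A⇒iAi⇒iiAii⇒iiiAiii⇒iiiwAwiii⇒iiiwwAwwiii⇒iiiwwwAwwwiii⇒iiiwwwwAwwwwiii⇒iiiwwwwwAwwwwwiii⇒iiiwwwwwwwwwwiii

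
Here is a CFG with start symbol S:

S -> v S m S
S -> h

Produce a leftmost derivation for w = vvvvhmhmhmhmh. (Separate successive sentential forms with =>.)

S => vSmS => vvSmSmS => vvvSmSmSmS => vvvvSmSmSmSmS => vvvvhmSmSmSmS => vvvvhmhmSmSmS => vvvvhmhmhmSmS => vvvvhmhmhmhmS => vvvvhmhmhmhmh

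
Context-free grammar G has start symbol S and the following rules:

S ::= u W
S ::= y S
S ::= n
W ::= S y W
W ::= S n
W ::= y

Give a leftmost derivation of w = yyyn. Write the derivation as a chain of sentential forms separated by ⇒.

S ⇒ yS   [S ::= y S]
yS ⇒ yyS   [S ::= y S]
yyS ⇒ yyyS   [S ::= y S]
yyyS ⇒ yyyn   [S ::= n]

S⇒yS⇒yyS⇒yyyS⇒yyyn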